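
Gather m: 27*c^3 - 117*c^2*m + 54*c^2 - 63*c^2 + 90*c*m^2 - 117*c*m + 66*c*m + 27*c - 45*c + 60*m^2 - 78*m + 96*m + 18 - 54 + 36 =27*c^3 - 9*c^2 - 18*c + m^2*(90*c + 60) + m*(-117*c^2 - 51*c + 18)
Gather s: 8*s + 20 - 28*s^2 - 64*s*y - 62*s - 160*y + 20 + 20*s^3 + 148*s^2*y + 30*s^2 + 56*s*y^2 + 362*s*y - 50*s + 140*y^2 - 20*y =20*s^3 + s^2*(148*y + 2) + s*(56*y^2 + 298*y - 104) + 140*y^2 - 180*y + 40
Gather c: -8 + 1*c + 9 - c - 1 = 0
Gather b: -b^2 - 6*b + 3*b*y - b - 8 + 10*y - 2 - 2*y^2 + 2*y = -b^2 + b*(3*y - 7) - 2*y^2 + 12*y - 10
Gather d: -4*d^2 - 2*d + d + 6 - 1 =-4*d^2 - d + 5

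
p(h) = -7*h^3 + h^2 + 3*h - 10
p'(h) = -21*h^2 + 2*h + 3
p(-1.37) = 5.77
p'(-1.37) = -39.15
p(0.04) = -9.88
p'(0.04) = 3.05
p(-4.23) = 525.01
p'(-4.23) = -381.21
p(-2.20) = 62.78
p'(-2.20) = -103.04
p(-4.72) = 734.20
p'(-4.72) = -474.29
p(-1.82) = 30.05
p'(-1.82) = -70.20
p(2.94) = -170.42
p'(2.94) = -172.64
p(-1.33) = 4.25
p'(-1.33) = -36.81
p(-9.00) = 5147.00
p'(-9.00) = -1716.00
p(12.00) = -11926.00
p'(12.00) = -2997.00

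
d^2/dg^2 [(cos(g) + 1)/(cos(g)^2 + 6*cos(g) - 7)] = (-9*(1 - cos(2*g))^2*cos(g)/4 + (1 - cos(2*g))^2/2 - 56*cos(g) - 48*cos(2*g) - 33*cos(3*g)/2 + cos(5*g)/2 + 120)/((cos(g) - 1)^3*(cos(g) + 7)^3)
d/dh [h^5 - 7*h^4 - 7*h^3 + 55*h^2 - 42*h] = 5*h^4 - 28*h^3 - 21*h^2 + 110*h - 42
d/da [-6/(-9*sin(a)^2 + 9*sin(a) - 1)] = 54*(1 - 2*sin(a))*cos(a)/(9*sin(a)^2 - 9*sin(a) + 1)^2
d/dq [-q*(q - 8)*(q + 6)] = -3*q^2 + 4*q + 48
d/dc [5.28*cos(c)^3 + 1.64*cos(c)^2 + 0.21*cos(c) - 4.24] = (15.84*sin(c)^2 - 3.28*cos(c) - 16.05)*sin(c)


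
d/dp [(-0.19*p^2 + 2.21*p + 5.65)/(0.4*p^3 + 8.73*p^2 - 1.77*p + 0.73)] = (0.076*p^4 - 1.768*p^3 - 25.737*p^2 - 98.9264*p + 11.6138)/(0.16*p^6 + 6.984*p^5 + 74.7969*p^4 - 30.3202*p^3 + 15.8787*p^2 - 2.5842*p + 0.5329)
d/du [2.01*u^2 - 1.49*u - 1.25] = 4.02*u - 1.49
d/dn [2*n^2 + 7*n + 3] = 4*n + 7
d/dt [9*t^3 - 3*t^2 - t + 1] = 27*t^2 - 6*t - 1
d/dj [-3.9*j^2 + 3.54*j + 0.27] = 3.54 - 7.8*j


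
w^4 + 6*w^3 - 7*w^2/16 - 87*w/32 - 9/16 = (w - 3/4)*(w + 1/4)*(w + 1/2)*(w + 6)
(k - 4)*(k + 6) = k^2 + 2*k - 24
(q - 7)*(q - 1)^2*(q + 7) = q^4 - 2*q^3 - 48*q^2 + 98*q - 49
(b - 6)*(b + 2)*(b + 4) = b^3 - 28*b - 48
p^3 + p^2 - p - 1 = (p - 1)*(p + 1)^2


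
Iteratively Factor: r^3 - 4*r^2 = (r - 4)*(r^2) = r*(r - 4)*(r)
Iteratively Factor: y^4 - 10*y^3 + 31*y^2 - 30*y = (y - 3)*(y^3 - 7*y^2 + 10*y) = (y - 3)*(y - 2)*(y^2 - 5*y) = (y - 5)*(y - 3)*(y - 2)*(y)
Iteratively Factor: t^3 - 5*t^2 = (t)*(t^2 - 5*t) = t*(t - 5)*(t)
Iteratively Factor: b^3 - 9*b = (b - 3)*(b^2 + 3*b) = (b - 3)*(b + 3)*(b)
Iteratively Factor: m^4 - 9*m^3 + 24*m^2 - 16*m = (m - 4)*(m^3 - 5*m^2 + 4*m) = (m - 4)^2*(m^2 - m) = (m - 4)^2*(m - 1)*(m)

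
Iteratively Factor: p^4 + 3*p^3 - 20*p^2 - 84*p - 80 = (p + 4)*(p^3 - p^2 - 16*p - 20) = (p + 2)*(p + 4)*(p^2 - 3*p - 10) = (p - 5)*(p + 2)*(p + 4)*(p + 2)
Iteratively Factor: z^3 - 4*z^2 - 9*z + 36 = (z - 4)*(z^2 - 9) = (z - 4)*(z - 3)*(z + 3)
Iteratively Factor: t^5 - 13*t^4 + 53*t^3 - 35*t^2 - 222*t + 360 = (t - 3)*(t^4 - 10*t^3 + 23*t^2 + 34*t - 120) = (t - 3)^2*(t^3 - 7*t^2 + 2*t + 40) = (t - 3)^2*(t + 2)*(t^2 - 9*t + 20) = (t - 4)*(t - 3)^2*(t + 2)*(t - 5)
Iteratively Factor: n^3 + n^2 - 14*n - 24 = (n + 2)*(n^2 - n - 12) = (n + 2)*(n + 3)*(n - 4)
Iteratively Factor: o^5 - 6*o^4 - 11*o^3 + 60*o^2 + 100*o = (o - 5)*(o^4 - o^3 - 16*o^2 - 20*o) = o*(o - 5)*(o^3 - o^2 - 16*o - 20) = o*(o - 5)*(o + 2)*(o^2 - 3*o - 10) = o*(o - 5)*(o + 2)^2*(o - 5)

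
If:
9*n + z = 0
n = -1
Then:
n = -1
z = 9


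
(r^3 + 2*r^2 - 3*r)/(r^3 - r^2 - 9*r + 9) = r/(r - 3)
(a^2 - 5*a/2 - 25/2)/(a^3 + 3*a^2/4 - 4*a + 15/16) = 8*(a - 5)/(8*a^2 - 14*a + 3)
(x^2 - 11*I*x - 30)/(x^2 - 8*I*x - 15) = (x - 6*I)/(x - 3*I)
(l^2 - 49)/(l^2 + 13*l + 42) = (l - 7)/(l + 6)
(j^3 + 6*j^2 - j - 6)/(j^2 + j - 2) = (j^2 + 7*j + 6)/(j + 2)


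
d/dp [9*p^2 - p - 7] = 18*p - 1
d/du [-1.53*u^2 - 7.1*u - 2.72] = -3.06*u - 7.1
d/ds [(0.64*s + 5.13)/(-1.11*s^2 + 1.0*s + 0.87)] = (0.7104*s^2 + 11.3886*s - 4.5732)/(1.2321*s^4 - 2.22*s^3 - 0.9314*s^2 + 1.74*s + 0.7569)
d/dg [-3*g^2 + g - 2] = 1 - 6*g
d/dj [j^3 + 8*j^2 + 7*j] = 3*j^2 + 16*j + 7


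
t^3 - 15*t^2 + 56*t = t*(t - 8)*(t - 7)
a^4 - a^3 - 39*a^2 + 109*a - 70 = (a - 5)*(a - 2)*(a - 1)*(a + 7)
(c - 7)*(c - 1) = c^2 - 8*c + 7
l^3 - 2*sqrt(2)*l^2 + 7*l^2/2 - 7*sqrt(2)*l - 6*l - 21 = (l + 7/2)*(l - 3*sqrt(2))*(l + sqrt(2))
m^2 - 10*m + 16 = (m - 8)*(m - 2)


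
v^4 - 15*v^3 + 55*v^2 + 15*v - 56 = (v - 8)*(v - 7)*(v - 1)*(v + 1)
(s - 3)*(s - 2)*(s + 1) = s^3 - 4*s^2 + s + 6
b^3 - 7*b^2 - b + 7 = (b - 7)*(b - 1)*(b + 1)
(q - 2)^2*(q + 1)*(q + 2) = q^4 - q^3 - 6*q^2 + 4*q + 8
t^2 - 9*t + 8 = (t - 8)*(t - 1)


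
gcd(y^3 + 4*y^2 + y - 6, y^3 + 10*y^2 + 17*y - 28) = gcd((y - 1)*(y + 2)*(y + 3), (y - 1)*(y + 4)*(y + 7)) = y - 1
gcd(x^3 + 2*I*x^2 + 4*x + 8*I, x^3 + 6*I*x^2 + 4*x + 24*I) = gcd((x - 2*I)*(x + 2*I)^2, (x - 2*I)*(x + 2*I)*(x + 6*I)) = x^2 + 4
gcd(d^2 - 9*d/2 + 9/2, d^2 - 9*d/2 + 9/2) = d^2 - 9*d/2 + 9/2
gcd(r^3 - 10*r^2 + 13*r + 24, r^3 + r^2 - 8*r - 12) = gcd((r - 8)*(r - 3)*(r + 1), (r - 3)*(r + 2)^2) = r - 3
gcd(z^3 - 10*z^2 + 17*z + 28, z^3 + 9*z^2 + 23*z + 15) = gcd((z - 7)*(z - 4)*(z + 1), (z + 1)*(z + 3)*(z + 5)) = z + 1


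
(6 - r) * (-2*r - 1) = 2*r^2 - 11*r - 6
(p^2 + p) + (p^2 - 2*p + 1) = 2*p^2 - p + 1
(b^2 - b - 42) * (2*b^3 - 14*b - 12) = 2*b^5 - 2*b^4 - 98*b^3 + 2*b^2 + 600*b + 504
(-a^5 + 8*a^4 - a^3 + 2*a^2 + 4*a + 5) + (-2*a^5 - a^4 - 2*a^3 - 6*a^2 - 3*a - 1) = -3*a^5 + 7*a^4 - 3*a^3 - 4*a^2 + a + 4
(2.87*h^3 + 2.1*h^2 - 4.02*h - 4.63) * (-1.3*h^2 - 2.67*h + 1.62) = -3.731*h^5 - 10.3929*h^4 + 4.2684*h^3 + 20.1544*h^2 + 5.8497*h - 7.5006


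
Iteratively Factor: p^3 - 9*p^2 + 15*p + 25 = (p + 1)*(p^2 - 10*p + 25) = (p - 5)*(p + 1)*(p - 5)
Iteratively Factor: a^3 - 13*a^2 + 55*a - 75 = (a - 5)*(a^2 - 8*a + 15) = (a - 5)*(a - 3)*(a - 5)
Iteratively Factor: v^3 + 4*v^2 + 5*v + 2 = (v + 1)*(v^2 + 3*v + 2) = (v + 1)^2*(v + 2)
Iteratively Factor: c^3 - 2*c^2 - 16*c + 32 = (c - 4)*(c^2 + 2*c - 8) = (c - 4)*(c + 4)*(c - 2)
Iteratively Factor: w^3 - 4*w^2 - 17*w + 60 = (w - 3)*(w^2 - w - 20) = (w - 5)*(w - 3)*(w + 4)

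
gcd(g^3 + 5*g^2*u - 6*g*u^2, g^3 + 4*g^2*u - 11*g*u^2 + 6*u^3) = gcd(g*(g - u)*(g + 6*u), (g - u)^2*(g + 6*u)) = -g^2 - 5*g*u + 6*u^2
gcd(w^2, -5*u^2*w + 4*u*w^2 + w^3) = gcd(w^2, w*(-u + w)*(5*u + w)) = w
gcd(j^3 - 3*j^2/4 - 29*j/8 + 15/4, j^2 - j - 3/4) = j - 3/2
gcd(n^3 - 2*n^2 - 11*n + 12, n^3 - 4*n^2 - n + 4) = n^2 - 5*n + 4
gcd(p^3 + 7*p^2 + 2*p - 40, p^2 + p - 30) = 1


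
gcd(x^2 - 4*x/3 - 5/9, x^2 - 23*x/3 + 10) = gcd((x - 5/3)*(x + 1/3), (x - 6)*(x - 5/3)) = x - 5/3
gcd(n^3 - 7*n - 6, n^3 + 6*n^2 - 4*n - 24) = n + 2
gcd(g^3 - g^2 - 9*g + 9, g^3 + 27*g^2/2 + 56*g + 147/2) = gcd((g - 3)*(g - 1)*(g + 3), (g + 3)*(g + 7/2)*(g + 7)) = g + 3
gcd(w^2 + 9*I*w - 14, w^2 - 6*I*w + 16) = w + 2*I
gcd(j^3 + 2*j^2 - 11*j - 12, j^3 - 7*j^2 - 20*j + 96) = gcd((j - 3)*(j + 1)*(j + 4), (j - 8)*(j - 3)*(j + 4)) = j^2 + j - 12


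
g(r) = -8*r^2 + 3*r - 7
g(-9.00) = -682.00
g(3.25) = -81.75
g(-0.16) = -7.68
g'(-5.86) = 96.76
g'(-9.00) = 147.00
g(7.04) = -382.37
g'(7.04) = -109.64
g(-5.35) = -252.03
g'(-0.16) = 5.56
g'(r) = 3 - 16*r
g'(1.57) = -22.12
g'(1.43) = -19.88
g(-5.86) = -299.30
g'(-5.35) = 88.60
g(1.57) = -22.01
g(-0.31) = -8.70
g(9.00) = -628.00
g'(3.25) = -49.00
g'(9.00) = -141.00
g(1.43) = -19.07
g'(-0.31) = 7.96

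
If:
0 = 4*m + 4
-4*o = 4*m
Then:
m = -1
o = 1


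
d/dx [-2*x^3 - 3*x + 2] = -6*x^2 - 3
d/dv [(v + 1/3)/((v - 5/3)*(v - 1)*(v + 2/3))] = 3*(-54*v^3 + 27*v^2 + 36*v + 31)/(81*v^6 - 324*v^5 + 306*v^4 + 216*v^3 - 359*v^2 - 20*v + 100)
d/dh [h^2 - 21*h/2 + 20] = 2*h - 21/2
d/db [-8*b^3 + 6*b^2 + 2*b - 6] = -24*b^2 + 12*b + 2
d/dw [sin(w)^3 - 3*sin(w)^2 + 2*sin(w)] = (3*sin(w)^2 - 6*sin(w) + 2)*cos(w)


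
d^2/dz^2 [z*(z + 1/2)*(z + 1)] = 6*z + 3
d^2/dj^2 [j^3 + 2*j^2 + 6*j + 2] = 6*j + 4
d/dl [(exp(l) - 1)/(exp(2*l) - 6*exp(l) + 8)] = (2*(1 - exp(l))*(exp(l) - 3) + exp(2*l) - 6*exp(l) + 8)*exp(l)/(exp(2*l) - 6*exp(l) + 8)^2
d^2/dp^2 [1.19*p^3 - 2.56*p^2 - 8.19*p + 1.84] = 7.14*p - 5.12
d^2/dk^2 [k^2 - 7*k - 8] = 2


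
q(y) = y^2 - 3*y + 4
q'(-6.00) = -15.00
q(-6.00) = 58.00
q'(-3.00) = -9.00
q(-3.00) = 22.00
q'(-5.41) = -13.82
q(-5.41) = 49.50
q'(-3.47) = -9.94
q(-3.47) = 26.45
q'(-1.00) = -5.00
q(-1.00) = 8.00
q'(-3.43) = -9.86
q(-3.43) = 26.05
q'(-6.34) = -15.68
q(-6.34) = 63.22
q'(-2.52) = -8.04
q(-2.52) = 17.91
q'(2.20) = 1.40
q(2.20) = 2.24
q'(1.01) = -0.98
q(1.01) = 1.99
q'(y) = 2*y - 3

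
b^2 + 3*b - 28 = (b - 4)*(b + 7)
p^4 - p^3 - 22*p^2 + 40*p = p*(p - 4)*(p - 2)*(p + 5)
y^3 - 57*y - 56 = (y - 8)*(y + 1)*(y + 7)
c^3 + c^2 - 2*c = c*(c - 1)*(c + 2)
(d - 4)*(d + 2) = d^2 - 2*d - 8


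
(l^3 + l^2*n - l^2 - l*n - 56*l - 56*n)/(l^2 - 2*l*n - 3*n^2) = (l^2 - l - 56)/(l - 3*n)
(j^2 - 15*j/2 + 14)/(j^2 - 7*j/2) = (j - 4)/j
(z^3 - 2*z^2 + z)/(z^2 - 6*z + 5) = z*(z - 1)/(z - 5)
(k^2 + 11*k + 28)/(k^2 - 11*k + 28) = (k^2 + 11*k + 28)/(k^2 - 11*k + 28)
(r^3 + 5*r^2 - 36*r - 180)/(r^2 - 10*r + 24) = (r^2 + 11*r + 30)/(r - 4)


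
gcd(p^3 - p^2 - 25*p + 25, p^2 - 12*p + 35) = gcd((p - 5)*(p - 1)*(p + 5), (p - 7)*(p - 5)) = p - 5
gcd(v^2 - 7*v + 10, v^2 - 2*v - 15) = v - 5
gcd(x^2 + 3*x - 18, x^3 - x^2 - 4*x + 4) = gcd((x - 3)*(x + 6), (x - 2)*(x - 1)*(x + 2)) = 1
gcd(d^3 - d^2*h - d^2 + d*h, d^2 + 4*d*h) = d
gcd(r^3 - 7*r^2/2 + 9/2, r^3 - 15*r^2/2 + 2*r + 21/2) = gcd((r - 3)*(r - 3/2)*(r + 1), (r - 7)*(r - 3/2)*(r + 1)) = r^2 - r/2 - 3/2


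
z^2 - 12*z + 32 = (z - 8)*(z - 4)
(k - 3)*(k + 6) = k^2 + 3*k - 18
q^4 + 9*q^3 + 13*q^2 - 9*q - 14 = (q - 1)*(q + 1)*(q + 2)*(q + 7)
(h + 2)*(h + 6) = h^2 + 8*h + 12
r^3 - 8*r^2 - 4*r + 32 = (r - 8)*(r - 2)*(r + 2)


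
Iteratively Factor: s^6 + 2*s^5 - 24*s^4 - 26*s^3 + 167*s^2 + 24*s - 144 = (s - 3)*(s^5 + 5*s^4 - 9*s^3 - 53*s^2 + 8*s + 48) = (s - 3)*(s - 1)*(s^4 + 6*s^3 - 3*s^2 - 56*s - 48) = (s - 3)*(s - 1)*(s + 4)*(s^3 + 2*s^2 - 11*s - 12) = (s - 3)*(s - 1)*(s + 4)^2*(s^2 - 2*s - 3) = (s - 3)*(s - 1)*(s + 1)*(s + 4)^2*(s - 3)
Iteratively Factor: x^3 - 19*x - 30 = (x + 2)*(x^2 - 2*x - 15) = (x + 2)*(x + 3)*(x - 5)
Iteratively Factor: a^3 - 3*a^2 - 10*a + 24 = (a + 3)*(a^2 - 6*a + 8) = (a - 2)*(a + 3)*(a - 4)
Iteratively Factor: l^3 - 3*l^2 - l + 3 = (l + 1)*(l^2 - 4*l + 3) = (l - 3)*(l + 1)*(l - 1)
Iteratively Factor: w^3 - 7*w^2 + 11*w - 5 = (w - 1)*(w^2 - 6*w + 5) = (w - 1)^2*(w - 5)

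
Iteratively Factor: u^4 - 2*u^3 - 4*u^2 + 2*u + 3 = (u + 1)*(u^3 - 3*u^2 - u + 3) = (u - 3)*(u + 1)*(u^2 - 1) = (u - 3)*(u - 1)*(u + 1)*(u + 1)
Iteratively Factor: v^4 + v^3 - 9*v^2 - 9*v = (v - 3)*(v^3 + 4*v^2 + 3*v) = v*(v - 3)*(v^2 + 4*v + 3) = v*(v - 3)*(v + 1)*(v + 3)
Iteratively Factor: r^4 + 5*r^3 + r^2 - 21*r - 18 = (r + 3)*(r^3 + 2*r^2 - 5*r - 6) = (r - 2)*(r + 3)*(r^2 + 4*r + 3) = (r - 2)*(r + 3)^2*(r + 1)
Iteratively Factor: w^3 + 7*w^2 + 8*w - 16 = (w - 1)*(w^2 + 8*w + 16) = (w - 1)*(w + 4)*(w + 4)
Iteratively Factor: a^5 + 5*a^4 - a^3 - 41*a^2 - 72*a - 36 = (a + 3)*(a^4 + 2*a^3 - 7*a^2 - 20*a - 12) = (a - 3)*(a + 3)*(a^3 + 5*a^2 + 8*a + 4) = (a - 3)*(a + 1)*(a + 3)*(a^2 + 4*a + 4) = (a - 3)*(a + 1)*(a + 2)*(a + 3)*(a + 2)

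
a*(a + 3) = a^2 + 3*a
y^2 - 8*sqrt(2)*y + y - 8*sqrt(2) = (y + 1)*(y - 8*sqrt(2))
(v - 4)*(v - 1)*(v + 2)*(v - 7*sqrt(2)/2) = v^4 - 7*sqrt(2)*v^3/2 - 3*v^3 - 6*v^2 + 21*sqrt(2)*v^2/2 + 8*v + 21*sqrt(2)*v - 28*sqrt(2)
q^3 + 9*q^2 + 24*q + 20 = (q + 2)^2*(q + 5)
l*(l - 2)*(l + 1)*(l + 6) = l^4 + 5*l^3 - 8*l^2 - 12*l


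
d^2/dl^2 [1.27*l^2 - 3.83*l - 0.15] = 2.54000000000000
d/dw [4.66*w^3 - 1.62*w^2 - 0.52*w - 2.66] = 13.98*w^2 - 3.24*w - 0.52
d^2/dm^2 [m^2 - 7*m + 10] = 2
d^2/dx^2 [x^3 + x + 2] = 6*x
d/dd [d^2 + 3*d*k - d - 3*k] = 2*d + 3*k - 1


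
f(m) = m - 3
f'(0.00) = 1.00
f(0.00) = -3.00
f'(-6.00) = 1.00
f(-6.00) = -9.00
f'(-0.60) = 1.00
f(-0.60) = -3.60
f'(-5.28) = 1.00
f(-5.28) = -8.28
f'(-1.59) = 1.00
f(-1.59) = -4.59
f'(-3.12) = 1.00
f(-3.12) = -6.12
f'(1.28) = 1.00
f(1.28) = -1.72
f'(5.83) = 1.00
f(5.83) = 2.83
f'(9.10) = 1.00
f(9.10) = 6.10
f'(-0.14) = 1.00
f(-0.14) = -3.14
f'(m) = 1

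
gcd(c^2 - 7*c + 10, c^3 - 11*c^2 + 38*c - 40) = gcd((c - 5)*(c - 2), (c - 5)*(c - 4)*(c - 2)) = c^2 - 7*c + 10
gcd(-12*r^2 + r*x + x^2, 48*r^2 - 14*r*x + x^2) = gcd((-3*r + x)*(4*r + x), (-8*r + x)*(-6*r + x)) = 1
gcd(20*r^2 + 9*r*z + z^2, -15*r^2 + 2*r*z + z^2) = 5*r + z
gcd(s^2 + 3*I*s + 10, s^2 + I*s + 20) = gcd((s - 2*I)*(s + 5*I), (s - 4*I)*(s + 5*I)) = s + 5*I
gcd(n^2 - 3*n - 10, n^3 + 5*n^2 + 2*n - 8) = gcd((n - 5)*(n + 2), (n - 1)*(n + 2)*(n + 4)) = n + 2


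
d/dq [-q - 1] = -1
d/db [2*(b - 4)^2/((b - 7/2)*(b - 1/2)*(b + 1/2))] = 32*(-4*b^4 + 64*b^3 - 305*b^2 + 455*b - 12)/(64*b^6 - 448*b^5 + 752*b^4 + 224*b^3 - 388*b^2 - 28*b + 49)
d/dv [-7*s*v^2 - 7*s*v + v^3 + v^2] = -14*s*v - 7*s + 3*v^2 + 2*v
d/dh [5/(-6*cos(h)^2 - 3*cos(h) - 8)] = -15*(4*cos(h) + 1)*sin(h)/(6*cos(h)^2 + 3*cos(h) + 8)^2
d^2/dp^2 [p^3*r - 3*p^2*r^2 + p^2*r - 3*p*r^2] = 2*r*(3*p - 3*r + 1)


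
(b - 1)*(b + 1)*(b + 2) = b^3 + 2*b^2 - b - 2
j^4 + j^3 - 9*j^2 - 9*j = j*(j - 3)*(j + 1)*(j + 3)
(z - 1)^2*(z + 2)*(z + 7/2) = z^4 + 7*z^3/2 - 3*z^2 - 17*z/2 + 7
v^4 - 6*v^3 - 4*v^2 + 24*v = v*(v - 6)*(v - 2)*(v + 2)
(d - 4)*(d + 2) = d^2 - 2*d - 8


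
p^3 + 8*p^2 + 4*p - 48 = (p - 2)*(p + 4)*(p + 6)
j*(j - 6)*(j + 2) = j^3 - 4*j^2 - 12*j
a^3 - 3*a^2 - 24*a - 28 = (a - 7)*(a + 2)^2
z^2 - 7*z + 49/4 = (z - 7/2)^2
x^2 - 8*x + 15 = (x - 5)*(x - 3)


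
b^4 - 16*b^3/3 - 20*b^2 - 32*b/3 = b*(b - 8)*(b + 2/3)*(b + 2)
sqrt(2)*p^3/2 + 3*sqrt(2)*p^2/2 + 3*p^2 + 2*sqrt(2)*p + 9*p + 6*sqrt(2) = (p + 3)*(p + 2*sqrt(2))*(sqrt(2)*p/2 + 1)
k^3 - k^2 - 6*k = k*(k - 3)*(k + 2)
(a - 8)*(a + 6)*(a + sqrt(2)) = a^3 - 2*a^2 + sqrt(2)*a^2 - 48*a - 2*sqrt(2)*a - 48*sqrt(2)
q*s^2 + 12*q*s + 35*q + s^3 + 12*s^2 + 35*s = (q + s)*(s + 5)*(s + 7)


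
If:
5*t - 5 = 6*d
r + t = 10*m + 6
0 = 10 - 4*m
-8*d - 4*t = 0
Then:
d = -5/16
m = 5/2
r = 243/8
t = 5/8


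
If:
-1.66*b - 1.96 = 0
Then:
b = -1.18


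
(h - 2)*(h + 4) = h^2 + 2*h - 8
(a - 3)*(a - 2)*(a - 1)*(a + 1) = a^4 - 5*a^3 + 5*a^2 + 5*a - 6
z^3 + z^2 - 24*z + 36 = (z - 3)*(z - 2)*(z + 6)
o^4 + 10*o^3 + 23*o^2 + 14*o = o*(o + 1)*(o + 2)*(o + 7)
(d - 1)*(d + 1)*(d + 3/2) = d^3 + 3*d^2/2 - d - 3/2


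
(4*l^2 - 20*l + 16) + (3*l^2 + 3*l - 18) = 7*l^2 - 17*l - 2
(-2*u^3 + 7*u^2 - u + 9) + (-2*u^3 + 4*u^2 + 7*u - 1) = -4*u^3 + 11*u^2 + 6*u + 8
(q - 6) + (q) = 2*q - 6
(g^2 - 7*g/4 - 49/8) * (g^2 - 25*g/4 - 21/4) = g^4 - 8*g^3 - 7*g^2/16 + 1519*g/32 + 1029/32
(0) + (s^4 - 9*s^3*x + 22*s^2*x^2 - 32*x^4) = s^4 - 9*s^3*x + 22*s^2*x^2 - 32*x^4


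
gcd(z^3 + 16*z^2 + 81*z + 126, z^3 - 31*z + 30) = z + 6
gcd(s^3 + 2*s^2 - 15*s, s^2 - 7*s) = s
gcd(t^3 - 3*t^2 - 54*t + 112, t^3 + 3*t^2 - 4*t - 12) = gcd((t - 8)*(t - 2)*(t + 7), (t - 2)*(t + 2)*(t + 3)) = t - 2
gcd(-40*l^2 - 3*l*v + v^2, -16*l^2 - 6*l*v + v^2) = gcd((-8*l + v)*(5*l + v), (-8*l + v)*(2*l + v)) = -8*l + v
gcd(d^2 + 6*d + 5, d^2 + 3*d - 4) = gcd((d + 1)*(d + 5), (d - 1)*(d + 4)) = 1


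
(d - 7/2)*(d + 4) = d^2 + d/2 - 14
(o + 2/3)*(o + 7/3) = o^2 + 3*o + 14/9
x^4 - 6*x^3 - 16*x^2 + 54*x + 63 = (x - 7)*(x - 3)*(x + 1)*(x + 3)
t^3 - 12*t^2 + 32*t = t*(t - 8)*(t - 4)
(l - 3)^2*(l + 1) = l^3 - 5*l^2 + 3*l + 9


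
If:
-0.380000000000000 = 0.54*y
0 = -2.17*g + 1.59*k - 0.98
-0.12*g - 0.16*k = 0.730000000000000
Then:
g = -2.45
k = -2.73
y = -0.70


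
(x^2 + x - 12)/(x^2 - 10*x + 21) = (x + 4)/(x - 7)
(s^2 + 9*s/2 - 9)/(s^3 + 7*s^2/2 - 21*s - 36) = (2*s - 3)/(2*s^2 - 5*s - 12)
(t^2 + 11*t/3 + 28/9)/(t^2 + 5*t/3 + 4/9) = (3*t + 7)/(3*t + 1)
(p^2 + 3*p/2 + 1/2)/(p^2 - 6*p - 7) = (p + 1/2)/(p - 7)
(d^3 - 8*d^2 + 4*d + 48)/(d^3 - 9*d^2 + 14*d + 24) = (d + 2)/(d + 1)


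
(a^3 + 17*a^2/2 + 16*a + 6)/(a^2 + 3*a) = (a^3 + 17*a^2/2 + 16*a + 6)/(a*(a + 3))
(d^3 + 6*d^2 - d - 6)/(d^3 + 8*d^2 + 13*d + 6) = (d - 1)/(d + 1)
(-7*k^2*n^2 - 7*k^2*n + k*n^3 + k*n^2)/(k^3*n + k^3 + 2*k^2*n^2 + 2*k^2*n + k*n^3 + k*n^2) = n*(-7*k + n)/(k^2 + 2*k*n + n^2)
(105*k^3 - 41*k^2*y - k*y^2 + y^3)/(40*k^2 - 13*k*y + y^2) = (-21*k^2 + 4*k*y + y^2)/(-8*k + y)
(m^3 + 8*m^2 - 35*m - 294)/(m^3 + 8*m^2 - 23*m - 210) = (m^2 + m - 42)/(m^2 + m - 30)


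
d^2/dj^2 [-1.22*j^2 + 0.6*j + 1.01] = -2.44000000000000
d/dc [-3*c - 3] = -3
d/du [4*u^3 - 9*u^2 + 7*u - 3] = 12*u^2 - 18*u + 7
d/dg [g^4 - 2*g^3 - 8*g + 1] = 4*g^3 - 6*g^2 - 8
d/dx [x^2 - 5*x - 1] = 2*x - 5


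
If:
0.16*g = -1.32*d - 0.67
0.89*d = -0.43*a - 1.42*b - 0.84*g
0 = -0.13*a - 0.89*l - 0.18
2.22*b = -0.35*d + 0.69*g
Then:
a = -6.84615384615385*l - 1.38461538461538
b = 0.808953069337168*l + 0.336542353317956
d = -0.297207416454863*l - 0.601820277098198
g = 2.45196118575262*l + 0.777517286060136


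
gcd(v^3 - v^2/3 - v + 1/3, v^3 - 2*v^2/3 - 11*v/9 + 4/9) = v^2 + 2*v/3 - 1/3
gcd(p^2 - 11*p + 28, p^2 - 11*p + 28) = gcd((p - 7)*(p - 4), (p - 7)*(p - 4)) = p^2 - 11*p + 28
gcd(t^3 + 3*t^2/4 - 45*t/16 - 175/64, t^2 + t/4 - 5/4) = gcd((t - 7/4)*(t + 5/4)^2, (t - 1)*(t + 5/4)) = t + 5/4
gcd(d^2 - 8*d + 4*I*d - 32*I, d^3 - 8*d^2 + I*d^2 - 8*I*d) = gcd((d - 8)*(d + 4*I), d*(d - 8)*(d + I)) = d - 8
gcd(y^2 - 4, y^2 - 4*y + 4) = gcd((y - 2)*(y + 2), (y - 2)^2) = y - 2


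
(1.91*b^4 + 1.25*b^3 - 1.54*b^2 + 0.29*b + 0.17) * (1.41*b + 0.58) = 2.6931*b^5 + 2.8703*b^4 - 1.4464*b^3 - 0.4843*b^2 + 0.4079*b + 0.0986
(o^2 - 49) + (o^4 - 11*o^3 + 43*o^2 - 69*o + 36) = o^4 - 11*o^3 + 44*o^2 - 69*o - 13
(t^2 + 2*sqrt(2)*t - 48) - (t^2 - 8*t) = 2*sqrt(2)*t + 8*t - 48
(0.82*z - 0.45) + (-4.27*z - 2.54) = -3.45*z - 2.99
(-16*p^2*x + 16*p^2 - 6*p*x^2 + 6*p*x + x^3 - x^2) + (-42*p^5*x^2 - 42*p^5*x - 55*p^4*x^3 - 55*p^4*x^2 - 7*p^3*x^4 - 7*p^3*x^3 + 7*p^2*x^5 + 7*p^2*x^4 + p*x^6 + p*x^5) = -42*p^5*x^2 - 42*p^5*x - 55*p^4*x^3 - 55*p^4*x^2 - 7*p^3*x^4 - 7*p^3*x^3 + 7*p^2*x^5 + 7*p^2*x^4 - 16*p^2*x + 16*p^2 + p*x^6 + p*x^5 - 6*p*x^2 + 6*p*x + x^3 - x^2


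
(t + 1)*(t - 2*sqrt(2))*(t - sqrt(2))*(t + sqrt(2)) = t^4 - 2*sqrt(2)*t^3 + t^3 - 2*sqrt(2)*t^2 - 2*t^2 - 2*t + 4*sqrt(2)*t + 4*sqrt(2)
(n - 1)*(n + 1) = n^2 - 1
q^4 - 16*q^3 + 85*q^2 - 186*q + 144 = (q - 8)*(q - 3)^2*(q - 2)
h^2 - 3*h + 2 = (h - 2)*(h - 1)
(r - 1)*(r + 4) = r^2 + 3*r - 4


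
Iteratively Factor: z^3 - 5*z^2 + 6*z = (z - 2)*(z^2 - 3*z) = z*(z - 2)*(z - 3)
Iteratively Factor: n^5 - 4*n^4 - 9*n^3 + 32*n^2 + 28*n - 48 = (n - 4)*(n^4 - 9*n^2 - 4*n + 12) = (n - 4)*(n - 3)*(n^3 + 3*n^2 - 4) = (n - 4)*(n - 3)*(n - 1)*(n^2 + 4*n + 4) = (n - 4)*(n - 3)*(n - 1)*(n + 2)*(n + 2)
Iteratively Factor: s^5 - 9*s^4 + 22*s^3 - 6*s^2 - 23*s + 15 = (s - 3)*(s^4 - 6*s^3 + 4*s^2 + 6*s - 5) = (s - 3)*(s + 1)*(s^3 - 7*s^2 + 11*s - 5) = (s - 3)*(s - 1)*(s + 1)*(s^2 - 6*s + 5) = (s - 5)*(s - 3)*(s - 1)*(s + 1)*(s - 1)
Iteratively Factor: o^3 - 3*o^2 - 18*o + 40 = (o - 2)*(o^2 - o - 20) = (o - 5)*(o - 2)*(o + 4)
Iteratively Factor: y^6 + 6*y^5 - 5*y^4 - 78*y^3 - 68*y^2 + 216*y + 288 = (y + 3)*(y^5 + 3*y^4 - 14*y^3 - 36*y^2 + 40*y + 96) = (y + 3)*(y + 4)*(y^4 - y^3 - 10*y^2 + 4*y + 24) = (y - 2)*(y + 3)*(y + 4)*(y^3 + y^2 - 8*y - 12) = (y - 2)*(y + 2)*(y + 3)*(y + 4)*(y^2 - y - 6) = (y - 2)*(y + 2)^2*(y + 3)*(y + 4)*(y - 3)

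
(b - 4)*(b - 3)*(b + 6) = b^3 - b^2 - 30*b + 72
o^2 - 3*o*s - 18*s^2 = (o - 6*s)*(o + 3*s)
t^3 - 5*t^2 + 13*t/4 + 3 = (t - 4)*(t - 3/2)*(t + 1/2)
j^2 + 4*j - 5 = (j - 1)*(j + 5)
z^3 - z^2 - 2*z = z*(z - 2)*(z + 1)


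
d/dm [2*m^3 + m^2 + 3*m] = 6*m^2 + 2*m + 3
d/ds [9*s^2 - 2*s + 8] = 18*s - 2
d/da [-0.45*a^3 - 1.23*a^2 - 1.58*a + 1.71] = -1.35*a^2 - 2.46*a - 1.58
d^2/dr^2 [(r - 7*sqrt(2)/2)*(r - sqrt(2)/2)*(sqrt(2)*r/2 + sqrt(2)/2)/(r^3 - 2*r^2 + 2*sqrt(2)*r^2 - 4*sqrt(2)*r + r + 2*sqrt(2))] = (-24*r^4 + 6*sqrt(2)*r^4 - 48*r^3 + 27*sqrt(2)*r^3 - 246*sqrt(2)*r^2 + 156*r^2 - 48*r - 20*sqrt(2)*r - 468 + 335*sqrt(2))/(2*(r^7 - 4*r^6 + 6*sqrt(2)*r^6 - 24*sqrt(2)*r^5 + 30*r^5 - 100*r^4 + 52*sqrt(2)*r^4 - 88*sqrt(2)*r^3 + 145*r^3 - 96*r^2 + 102*sqrt(2)*r^2 - 64*sqrt(2)*r + 24*r + 16*sqrt(2)))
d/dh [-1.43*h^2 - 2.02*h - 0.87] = -2.86*h - 2.02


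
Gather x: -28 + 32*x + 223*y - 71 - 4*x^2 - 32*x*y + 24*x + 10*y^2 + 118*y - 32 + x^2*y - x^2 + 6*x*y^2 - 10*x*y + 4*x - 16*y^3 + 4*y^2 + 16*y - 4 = x^2*(y - 5) + x*(6*y^2 - 42*y + 60) - 16*y^3 + 14*y^2 + 357*y - 135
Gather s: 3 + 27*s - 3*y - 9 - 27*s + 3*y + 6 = 0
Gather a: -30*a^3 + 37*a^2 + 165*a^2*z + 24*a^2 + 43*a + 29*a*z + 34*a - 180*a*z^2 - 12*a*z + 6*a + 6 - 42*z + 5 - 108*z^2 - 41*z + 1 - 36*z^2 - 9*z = -30*a^3 + a^2*(165*z + 61) + a*(-180*z^2 + 17*z + 83) - 144*z^2 - 92*z + 12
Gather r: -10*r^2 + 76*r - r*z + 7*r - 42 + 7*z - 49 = -10*r^2 + r*(83 - z) + 7*z - 91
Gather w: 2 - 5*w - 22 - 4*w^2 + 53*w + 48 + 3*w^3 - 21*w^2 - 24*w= 3*w^3 - 25*w^2 + 24*w + 28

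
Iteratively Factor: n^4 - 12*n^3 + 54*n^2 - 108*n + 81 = (n - 3)*(n^3 - 9*n^2 + 27*n - 27) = (n - 3)^2*(n^2 - 6*n + 9) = (n - 3)^3*(n - 3)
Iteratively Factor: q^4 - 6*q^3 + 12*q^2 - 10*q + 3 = (q - 1)*(q^3 - 5*q^2 + 7*q - 3) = (q - 3)*(q - 1)*(q^2 - 2*q + 1) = (q - 3)*(q - 1)^2*(q - 1)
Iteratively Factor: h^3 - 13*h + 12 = (h - 1)*(h^2 + h - 12) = (h - 3)*(h - 1)*(h + 4)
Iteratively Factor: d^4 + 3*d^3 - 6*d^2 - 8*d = (d + 1)*(d^3 + 2*d^2 - 8*d) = (d + 1)*(d + 4)*(d^2 - 2*d) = (d - 2)*(d + 1)*(d + 4)*(d)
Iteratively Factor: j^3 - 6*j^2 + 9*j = (j - 3)*(j^2 - 3*j) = (j - 3)^2*(j)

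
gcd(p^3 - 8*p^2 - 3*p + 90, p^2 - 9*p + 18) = p - 6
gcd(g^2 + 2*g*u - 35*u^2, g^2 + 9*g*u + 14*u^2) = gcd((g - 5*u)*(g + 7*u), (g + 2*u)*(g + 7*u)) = g + 7*u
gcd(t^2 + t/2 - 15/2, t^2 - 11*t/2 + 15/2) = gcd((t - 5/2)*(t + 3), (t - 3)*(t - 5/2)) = t - 5/2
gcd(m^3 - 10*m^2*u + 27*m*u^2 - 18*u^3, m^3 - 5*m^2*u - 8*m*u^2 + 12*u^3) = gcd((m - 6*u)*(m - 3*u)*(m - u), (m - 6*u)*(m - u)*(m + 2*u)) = m^2 - 7*m*u + 6*u^2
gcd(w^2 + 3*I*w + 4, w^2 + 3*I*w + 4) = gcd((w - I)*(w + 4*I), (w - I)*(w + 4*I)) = w^2 + 3*I*w + 4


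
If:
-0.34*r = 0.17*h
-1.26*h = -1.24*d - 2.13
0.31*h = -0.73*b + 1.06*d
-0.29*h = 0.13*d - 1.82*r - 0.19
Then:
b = -2.17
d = -1.40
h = 0.31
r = -0.16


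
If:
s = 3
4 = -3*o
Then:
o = -4/3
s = 3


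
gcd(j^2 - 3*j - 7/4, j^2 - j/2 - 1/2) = j + 1/2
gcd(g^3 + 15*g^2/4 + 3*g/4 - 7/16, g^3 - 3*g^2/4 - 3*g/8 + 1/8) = g^2 + g/4 - 1/8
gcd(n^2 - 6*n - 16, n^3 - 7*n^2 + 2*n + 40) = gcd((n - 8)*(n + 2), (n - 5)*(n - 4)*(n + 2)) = n + 2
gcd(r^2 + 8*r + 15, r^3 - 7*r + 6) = r + 3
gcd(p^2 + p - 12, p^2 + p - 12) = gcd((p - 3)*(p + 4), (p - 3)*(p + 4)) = p^2 + p - 12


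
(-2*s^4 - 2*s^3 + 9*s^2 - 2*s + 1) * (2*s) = -4*s^5 - 4*s^4 + 18*s^3 - 4*s^2 + 2*s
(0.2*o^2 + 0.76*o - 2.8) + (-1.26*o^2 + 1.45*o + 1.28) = -1.06*o^2 + 2.21*o - 1.52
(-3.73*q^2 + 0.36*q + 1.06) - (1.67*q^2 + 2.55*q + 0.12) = -5.4*q^2 - 2.19*q + 0.94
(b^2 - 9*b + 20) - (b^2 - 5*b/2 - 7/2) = 47/2 - 13*b/2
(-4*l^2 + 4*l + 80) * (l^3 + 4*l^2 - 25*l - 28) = -4*l^5 - 12*l^4 + 196*l^3 + 332*l^2 - 2112*l - 2240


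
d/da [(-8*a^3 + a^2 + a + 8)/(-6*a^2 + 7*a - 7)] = (48*a^4 - 112*a^3 + 181*a^2 + 82*a - 63)/(36*a^4 - 84*a^3 + 133*a^2 - 98*a + 49)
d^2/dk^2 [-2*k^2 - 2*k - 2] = -4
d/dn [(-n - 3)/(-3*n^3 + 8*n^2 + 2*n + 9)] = (3*n^3 - 8*n^2 - 2*n + (n + 3)*(-9*n^2 + 16*n + 2) - 9)/(-3*n^3 + 8*n^2 + 2*n + 9)^2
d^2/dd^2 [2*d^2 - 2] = 4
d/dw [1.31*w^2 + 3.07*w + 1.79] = 2.62*w + 3.07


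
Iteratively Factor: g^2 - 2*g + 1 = (g - 1)*(g - 1)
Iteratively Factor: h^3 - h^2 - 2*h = (h + 1)*(h^2 - 2*h) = (h - 2)*(h + 1)*(h)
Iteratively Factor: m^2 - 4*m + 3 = (m - 3)*(m - 1)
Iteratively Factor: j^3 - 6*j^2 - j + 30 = (j - 3)*(j^2 - 3*j - 10) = (j - 5)*(j - 3)*(j + 2)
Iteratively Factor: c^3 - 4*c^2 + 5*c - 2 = (c - 2)*(c^2 - 2*c + 1) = (c - 2)*(c - 1)*(c - 1)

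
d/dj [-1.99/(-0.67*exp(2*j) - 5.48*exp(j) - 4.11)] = (-2.6666*exp(j) - 10.9052)*exp(j)/(0.67*exp(2*j) + 5.48*exp(j) + 4.11)^2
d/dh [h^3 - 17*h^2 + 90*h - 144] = 3*h^2 - 34*h + 90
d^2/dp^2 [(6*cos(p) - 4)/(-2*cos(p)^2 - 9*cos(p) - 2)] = 2*(108*sin(p)^4*cos(p) - 86*sin(p)^4 + 308*sin(p)^2 + 177*cos(p) - 27*cos(3*p) - 6*cos(5*p) + 194)/(-2*sin(p)^2 + 9*cos(p) + 4)^3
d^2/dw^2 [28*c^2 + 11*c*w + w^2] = 2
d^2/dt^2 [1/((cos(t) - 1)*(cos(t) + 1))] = (4*sin(t)^2 - 6)/sin(t)^4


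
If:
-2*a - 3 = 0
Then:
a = -3/2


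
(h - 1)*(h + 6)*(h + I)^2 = h^4 + 5*h^3 + 2*I*h^3 - 7*h^2 + 10*I*h^2 - 5*h - 12*I*h + 6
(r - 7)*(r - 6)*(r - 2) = r^3 - 15*r^2 + 68*r - 84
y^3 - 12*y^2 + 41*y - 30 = (y - 6)*(y - 5)*(y - 1)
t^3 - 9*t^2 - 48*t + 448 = (t - 8)^2*(t + 7)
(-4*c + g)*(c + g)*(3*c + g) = -12*c^3 - 13*c^2*g + g^3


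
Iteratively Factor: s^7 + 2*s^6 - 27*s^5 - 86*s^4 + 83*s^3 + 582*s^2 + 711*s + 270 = (s + 1)*(s^6 + s^5 - 28*s^4 - 58*s^3 + 141*s^2 + 441*s + 270) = (s + 1)*(s + 2)*(s^5 - s^4 - 26*s^3 - 6*s^2 + 153*s + 135) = (s + 1)^2*(s + 2)*(s^4 - 2*s^3 - 24*s^2 + 18*s + 135) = (s + 1)^2*(s + 2)*(s + 3)*(s^3 - 5*s^2 - 9*s + 45) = (s - 3)*(s + 1)^2*(s + 2)*(s + 3)*(s^2 - 2*s - 15) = (s - 3)*(s + 1)^2*(s + 2)*(s + 3)^2*(s - 5)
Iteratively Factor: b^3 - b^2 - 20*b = (b + 4)*(b^2 - 5*b) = (b - 5)*(b + 4)*(b)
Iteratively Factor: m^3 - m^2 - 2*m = (m)*(m^2 - m - 2) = m*(m - 2)*(m + 1)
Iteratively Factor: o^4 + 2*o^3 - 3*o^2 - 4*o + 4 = (o - 1)*(o^3 + 3*o^2 - 4) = (o - 1)^2*(o^2 + 4*o + 4) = (o - 1)^2*(o + 2)*(o + 2)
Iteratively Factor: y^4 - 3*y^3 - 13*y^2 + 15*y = (y + 3)*(y^3 - 6*y^2 + 5*y) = (y - 1)*(y + 3)*(y^2 - 5*y) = y*(y - 1)*(y + 3)*(y - 5)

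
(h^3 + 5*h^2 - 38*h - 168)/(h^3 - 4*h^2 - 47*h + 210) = (h + 4)/(h - 5)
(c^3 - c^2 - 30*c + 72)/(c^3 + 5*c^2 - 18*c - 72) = (c - 3)/(c + 3)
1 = 1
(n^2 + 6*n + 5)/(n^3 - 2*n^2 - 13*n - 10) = (n + 5)/(n^2 - 3*n - 10)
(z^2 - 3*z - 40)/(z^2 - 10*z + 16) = (z + 5)/(z - 2)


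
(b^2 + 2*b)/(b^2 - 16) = b*(b + 2)/(b^2 - 16)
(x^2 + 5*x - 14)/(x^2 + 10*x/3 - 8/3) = 3*(x^2 + 5*x - 14)/(3*x^2 + 10*x - 8)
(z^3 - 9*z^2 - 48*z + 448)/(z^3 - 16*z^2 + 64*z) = (z + 7)/z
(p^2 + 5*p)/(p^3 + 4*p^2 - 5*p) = 1/(p - 1)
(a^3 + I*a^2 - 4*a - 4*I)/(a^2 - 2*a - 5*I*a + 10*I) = (a^2 + a*(2 + I) + 2*I)/(a - 5*I)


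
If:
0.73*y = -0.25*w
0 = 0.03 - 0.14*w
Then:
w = 0.21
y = -0.07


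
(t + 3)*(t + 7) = t^2 + 10*t + 21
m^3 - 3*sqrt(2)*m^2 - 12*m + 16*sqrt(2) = (m - 4*sqrt(2))*(m - sqrt(2))*(m + 2*sqrt(2))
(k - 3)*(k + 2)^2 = k^3 + k^2 - 8*k - 12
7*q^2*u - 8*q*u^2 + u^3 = u*(-7*q + u)*(-q + u)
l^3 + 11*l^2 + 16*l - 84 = (l - 2)*(l + 6)*(l + 7)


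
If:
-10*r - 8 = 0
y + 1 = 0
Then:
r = -4/5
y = -1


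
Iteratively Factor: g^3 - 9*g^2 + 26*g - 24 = (g - 2)*(g^2 - 7*g + 12) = (g - 3)*(g - 2)*(g - 4)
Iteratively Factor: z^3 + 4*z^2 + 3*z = (z)*(z^2 + 4*z + 3) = z*(z + 1)*(z + 3)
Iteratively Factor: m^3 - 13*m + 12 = (m + 4)*(m^2 - 4*m + 3) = (m - 1)*(m + 4)*(m - 3)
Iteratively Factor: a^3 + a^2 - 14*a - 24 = (a + 2)*(a^2 - a - 12) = (a + 2)*(a + 3)*(a - 4)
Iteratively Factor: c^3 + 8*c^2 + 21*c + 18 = (c + 3)*(c^2 + 5*c + 6) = (c + 3)^2*(c + 2)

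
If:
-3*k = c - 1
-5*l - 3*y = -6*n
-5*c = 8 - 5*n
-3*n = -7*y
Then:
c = 7*y/3 - 8/5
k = 13/15 - 7*y/9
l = 11*y/5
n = 7*y/3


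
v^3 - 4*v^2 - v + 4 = (v - 4)*(v - 1)*(v + 1)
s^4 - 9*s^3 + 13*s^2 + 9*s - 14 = (s - 7)*(s - 2)*(s - 1)*(s + 1)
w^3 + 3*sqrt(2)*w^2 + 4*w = w*(w + sqrt(2))*(w + 2*sqrt(2))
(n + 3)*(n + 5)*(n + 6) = n^3 + 14*n^2 + 63*n + 90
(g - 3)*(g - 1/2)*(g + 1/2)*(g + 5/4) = g^4 - 7*g^3/4 - 4*g^2 + 7*g/16 + 15/16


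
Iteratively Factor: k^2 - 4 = (k - 2)*(k + 2)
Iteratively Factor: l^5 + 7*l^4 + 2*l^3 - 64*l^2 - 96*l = (l + 4)*(l^4 + 3*l^3 - 10*l^2 - 24*l) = (l - 3)*(l + 4)*(l^3 + 6*l^2 + 8*l) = (l - 3)*(l + 2)*(l + 4)*(l^2 + 4*l) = l*(l - 3)*(l + 2)*(l + 4)*(l + 4)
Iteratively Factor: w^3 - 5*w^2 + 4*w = (w - 1)*(w^2 - 4*w) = w*(w - 1)*(w - 4)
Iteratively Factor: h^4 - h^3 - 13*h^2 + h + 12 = (h + 1)*(h^3 - 2*h^2 - 11*h + 12) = (h + 1)*(h + 3)*(h^2 - 5*h + 4) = (h - 4)*(h + 1)*(h + 3)*(h - 1)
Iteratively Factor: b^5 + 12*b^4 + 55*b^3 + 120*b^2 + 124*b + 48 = (b + 2)*(b^4 + 10*b^3 + 35*b^2 + 50*b + 24) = (b + 2)*(b + 3)*(b^3 + 7*b^2 + 14*b + 8) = (b + 1)*(b + 2)*(b + 3)*(b^2 + 6*b + 8) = (b + 1)*(b + 2)*(b + 3)*(b + 4)*(b + 2)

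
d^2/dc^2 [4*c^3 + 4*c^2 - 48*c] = 24*c + 8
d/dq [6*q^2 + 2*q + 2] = 12*q + 2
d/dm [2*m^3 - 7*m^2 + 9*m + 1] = 6*m^2 - 14*m + 9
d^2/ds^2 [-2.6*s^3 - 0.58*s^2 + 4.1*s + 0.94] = -15.6*s - 1.16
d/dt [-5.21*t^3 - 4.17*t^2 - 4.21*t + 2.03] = -15.63*t^2 - 8.34*t - 4.21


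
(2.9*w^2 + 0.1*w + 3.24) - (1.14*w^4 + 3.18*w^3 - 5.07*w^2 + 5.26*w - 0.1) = -1.14*w^4 - 3.18*w^3 + 7.97*w^2 - 5.16*w + 3.34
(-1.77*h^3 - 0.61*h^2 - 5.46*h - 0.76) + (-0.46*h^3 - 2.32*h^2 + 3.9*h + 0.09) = -2.23*h^3 - 2.93*h^2 - 1.56*h - 0.67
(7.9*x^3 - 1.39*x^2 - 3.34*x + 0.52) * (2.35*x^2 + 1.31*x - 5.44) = 18.565*x^5 + 7.0825*x^4 - 52.6459*x^3 + 4.4082*x^2 + 18.8508*x - 2.8288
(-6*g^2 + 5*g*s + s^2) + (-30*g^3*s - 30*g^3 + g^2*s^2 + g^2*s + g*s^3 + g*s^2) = -30*g^3*s - 30*g^3 + g^2*s^2 + g^2*s - 6*g^2 + g*s^3 + g*s^2 + 5*g*s + s^2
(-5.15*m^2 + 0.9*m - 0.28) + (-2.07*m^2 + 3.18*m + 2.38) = -7.22*m^2 + 4.08*m + 2.1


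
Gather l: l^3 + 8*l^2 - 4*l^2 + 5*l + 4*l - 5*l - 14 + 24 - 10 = l^3 + 4*l^2 + 4*l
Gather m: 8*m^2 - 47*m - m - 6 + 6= 8*m^2 - 48*m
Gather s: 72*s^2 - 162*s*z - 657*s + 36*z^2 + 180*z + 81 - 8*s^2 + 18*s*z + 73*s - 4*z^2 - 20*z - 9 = 64*s^2 + s*(-144*z - 584) + 32*z^2 + 160*z + 72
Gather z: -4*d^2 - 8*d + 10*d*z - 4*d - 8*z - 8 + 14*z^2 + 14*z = -4*d^2 - 12*d + 14*z^2 + z*(10*d + 6) - 8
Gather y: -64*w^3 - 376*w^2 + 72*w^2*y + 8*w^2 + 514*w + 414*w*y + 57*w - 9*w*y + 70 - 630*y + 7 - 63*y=-64*w^3 - 368*w^2 + 571*w + y*(72*w^2 + 405*w - 693) + 77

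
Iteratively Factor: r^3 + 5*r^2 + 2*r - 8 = (r - 1)*(r^2 + 6*r + 8) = (r - 1)*(r + 4)*(r + 2)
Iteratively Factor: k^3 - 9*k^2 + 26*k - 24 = (k - 3)*(k^2 - 6*k + 8) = (k - 4)*(k - 3)*(k - 2)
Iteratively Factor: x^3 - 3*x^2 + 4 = (x - 2)*(x^2 - x - 2) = (x - 2)*(x + 1)*(x - 2)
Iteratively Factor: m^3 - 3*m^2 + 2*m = (m - 1)*(m^2 - 2*m) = m*(m - 1)*(m - 2)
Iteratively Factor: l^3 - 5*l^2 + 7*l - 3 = (l - 1)*(l^2 - 4*l + 3) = (l - 3)*(l - 1)*(l - 1)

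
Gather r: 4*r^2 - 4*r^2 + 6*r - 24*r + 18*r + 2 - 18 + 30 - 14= 0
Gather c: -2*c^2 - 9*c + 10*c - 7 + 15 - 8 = -2*c^2 + c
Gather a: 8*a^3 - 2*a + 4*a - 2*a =8*a^3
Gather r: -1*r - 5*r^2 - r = -5*r^2 - 2*r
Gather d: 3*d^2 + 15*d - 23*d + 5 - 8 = 3*d^2 - 8*d - 3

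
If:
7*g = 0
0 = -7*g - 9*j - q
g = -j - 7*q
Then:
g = 0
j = 0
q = 0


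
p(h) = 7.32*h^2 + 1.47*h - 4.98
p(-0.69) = -2.51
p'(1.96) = 30.16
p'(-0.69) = -8.63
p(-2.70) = 44.41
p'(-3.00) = -42.45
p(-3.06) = 59.06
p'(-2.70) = -38.06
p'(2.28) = 34.85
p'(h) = 14.64*h + 1.47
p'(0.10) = 2.93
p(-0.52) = -3.77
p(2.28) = 36.42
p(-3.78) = 94.05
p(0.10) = -4.76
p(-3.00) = 56.49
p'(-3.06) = -43.33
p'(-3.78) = -53.87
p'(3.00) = 45.39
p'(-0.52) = -6.14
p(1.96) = 26.02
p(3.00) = 65.31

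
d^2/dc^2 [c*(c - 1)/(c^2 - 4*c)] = 6/(c^3 - 12*c^2 + 48*c - 64)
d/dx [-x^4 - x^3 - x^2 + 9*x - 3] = -4*x^3 - 3*x^2 - 2*x + 9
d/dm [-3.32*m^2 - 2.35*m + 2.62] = -6.64*m - 2.35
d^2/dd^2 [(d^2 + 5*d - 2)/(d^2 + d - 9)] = 2*(4*d^3 + 21*d^2 + 129*d + 106)/(d^6 + 3*d^5 - 24*d^4 - 53*d^3 + 216*d^2 + 243*d - 729)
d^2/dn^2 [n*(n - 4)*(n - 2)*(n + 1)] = 12*n^2 - 30*n + 4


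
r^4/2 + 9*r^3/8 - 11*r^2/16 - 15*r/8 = r*(r/2 + 1)*(r - 5/4)*(r + 3/2)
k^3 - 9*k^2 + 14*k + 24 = (k - 6)*(k - 4)*(k + 1)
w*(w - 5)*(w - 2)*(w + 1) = w^4 - 6*w^3 + 3*w^2 + 10*w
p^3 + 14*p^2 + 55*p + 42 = (p + 1)*(p + 6)*(p + 7)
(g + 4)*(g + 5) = g^2 + 9*g + 20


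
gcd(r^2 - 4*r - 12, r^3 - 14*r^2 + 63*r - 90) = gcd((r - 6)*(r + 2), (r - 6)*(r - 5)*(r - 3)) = r - 6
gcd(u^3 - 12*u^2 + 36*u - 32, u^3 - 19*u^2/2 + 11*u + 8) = u^2 - 10*u + 16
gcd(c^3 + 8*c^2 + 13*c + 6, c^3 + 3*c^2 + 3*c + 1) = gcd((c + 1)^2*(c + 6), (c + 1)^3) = c^2 + 2*c + 1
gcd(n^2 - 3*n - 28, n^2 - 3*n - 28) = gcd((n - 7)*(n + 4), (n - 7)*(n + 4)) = n^2 - 3*n - 28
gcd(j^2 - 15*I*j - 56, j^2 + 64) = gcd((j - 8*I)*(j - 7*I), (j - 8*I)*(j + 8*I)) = j - 8*I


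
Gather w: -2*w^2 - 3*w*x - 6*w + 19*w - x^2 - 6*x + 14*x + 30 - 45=-2*w^2 + w*(13 - 3*x) - x^2 + 8*x - 15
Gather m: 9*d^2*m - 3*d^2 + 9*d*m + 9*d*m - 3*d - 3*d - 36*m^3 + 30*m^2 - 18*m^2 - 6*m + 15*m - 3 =-3*d^2 - 6*d - 36*m^3 + 12*m^2 + m*(9*d^2 + 18*d + 9) - 3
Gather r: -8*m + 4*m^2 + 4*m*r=4*m^2 + 4*m*r - 8*m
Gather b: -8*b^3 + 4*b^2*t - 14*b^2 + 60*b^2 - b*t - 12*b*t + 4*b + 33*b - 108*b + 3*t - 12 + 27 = -8*b^3 + b^2*(4*t + 46) + b*(-13*t - 71) + 3*t + 15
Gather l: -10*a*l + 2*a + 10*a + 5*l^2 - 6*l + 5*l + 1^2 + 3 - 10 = 12*a + 5*l^2 + l*(-10*a - 1) - 6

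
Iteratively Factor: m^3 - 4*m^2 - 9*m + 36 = (m - 3)*(m^2 - m - 12) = (m - 3)*(m + 3)*(m - 4)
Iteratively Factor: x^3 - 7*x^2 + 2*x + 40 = (x + 2)*(x^2 - 9*x + 20) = (x - 5)*(x + 2)*(x - 4)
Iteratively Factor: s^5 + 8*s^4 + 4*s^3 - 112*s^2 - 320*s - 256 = (s - 4)*(s^4 + 12*s^3 + 52*s^2 + 96*s + 64) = (s - 4)*(s + 4)*(s^3 + 8*s^2 + 20*s + 16) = (s - 4)*(s + 4)^2*(s^2 + 4*s + 4) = (s - 4)*(s + 2)*(s + 4)^2*(s + 2)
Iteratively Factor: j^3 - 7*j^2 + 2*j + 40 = (j - 4)*(j^2 - 3*j - 10) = (j - 4)*(j + 2)*(j - 5)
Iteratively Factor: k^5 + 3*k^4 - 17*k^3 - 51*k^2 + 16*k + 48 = (k - 1)*(k^4 + 4*k^3 - 13*k^2 - 64*k - 48) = (k - 1)*(k + 1)*(k^3 + 3*k^2 - 16*k - 48) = (k - 4)*(k - 1)*(k + 1)*(k^2 + 7*k + 12) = (k - 4)*(k - 1)*(k + 1)*(k + 4)*(k + 3)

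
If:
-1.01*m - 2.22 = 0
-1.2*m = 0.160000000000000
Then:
No Solution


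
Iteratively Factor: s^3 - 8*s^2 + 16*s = (s - 4)*(s^2 - 4*s) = s*(s - 4)*(s - 4)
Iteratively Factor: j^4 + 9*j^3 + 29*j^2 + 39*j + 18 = (j + 3)*(j^3 + 6*j^2 + 11*j + 6) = (j + 1)*(j + 3)*(j^2 + 5*j + 6) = (j + 1)*(j + 2)*(j + 3)*(j + 3)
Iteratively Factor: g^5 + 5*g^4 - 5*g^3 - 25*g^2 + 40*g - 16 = (g - 1)*(g^4 + 6*g^3 + g^2 - 24*g + 16) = (g - 1)*(g + 4)*(g^3 + 2*g^2 - 7*g + 4) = (g - 1)^2*(g + 4)*(g^2 + 3*g - 4) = (g - 1)^3*(g + 4)*(g + 4)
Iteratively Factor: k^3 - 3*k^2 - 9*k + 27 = (k - 3)*(k^2 - 9) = (k - 3)^2*(k + 3)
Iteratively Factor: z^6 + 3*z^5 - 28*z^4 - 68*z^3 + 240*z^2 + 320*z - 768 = (z + 4)*(z^5 - z^4 - 24*z^3 + 28*z^2 + 128*z - 192) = (z + 4)^2*(z^4 - 5*z^3 - 4*z^2 + 44*z - 48) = (z + 3)*(z + 4)^2*(z^3 - 8*z^2 + 20*z - 16) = (z - 2)*(z + 3)*(z + 4)^2*(z^2 - 6*z + 8) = (z - 2)^2*(z + 3)*(z + 4)^2*(z - 4)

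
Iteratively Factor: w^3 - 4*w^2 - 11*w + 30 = (w - 5)*(w^2 + w - 6) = (w - 5)*(w - 2)*(w + 3)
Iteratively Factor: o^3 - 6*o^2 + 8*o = (o - 4)*(o^2 - 2*o) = o*(o - 4)*(o - 2)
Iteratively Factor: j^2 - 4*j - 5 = (j - 5)*(j + 1)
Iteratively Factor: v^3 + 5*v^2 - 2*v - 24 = (v + 3)*(v^2 + 2*v - 8) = (v - 2)*(v + 3)*(v + 4)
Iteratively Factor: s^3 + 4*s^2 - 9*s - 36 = (s + 4)*(s^2 - 9) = (s - 3)*(s + 4)*(s + 3)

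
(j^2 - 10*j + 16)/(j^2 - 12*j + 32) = (j - 2)/(j - 4)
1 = 1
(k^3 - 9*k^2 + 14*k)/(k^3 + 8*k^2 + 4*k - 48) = k*(k - 7)/(k^2 + 10*k + 24)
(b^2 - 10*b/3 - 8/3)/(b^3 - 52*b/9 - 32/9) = 3*(b - 4)/(3*b^2 - 2*b - 16)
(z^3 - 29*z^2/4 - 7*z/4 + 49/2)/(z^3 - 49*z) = (4*z^2 - z - 14)/(4*z*(z + 7))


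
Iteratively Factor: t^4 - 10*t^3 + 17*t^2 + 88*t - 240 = (t - 5)*(t^3 - 5*t^2 - 8*t + 48) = (t - 5)*(t + 3)*(t^2 - 8*t + 16) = (t - 5)*(t - 4)*(t + 3)*(t - 4)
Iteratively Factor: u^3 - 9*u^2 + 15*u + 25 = (u - 5)*(u^2 - 4*u - 5) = (u - 5)*(u + 1)*(u - 5)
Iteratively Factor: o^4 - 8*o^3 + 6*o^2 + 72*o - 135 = (o - 5)*(o^3 - 3*o^2 - 9*o + 27) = (o - 5)*(o - 3)*(o^2 - 9) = (o - 5)*(o - 3)*(o + 3)*(o - 3)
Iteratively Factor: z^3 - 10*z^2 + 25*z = (z - 5)*(z^2 - 5*z) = (z - 5)^2*(z)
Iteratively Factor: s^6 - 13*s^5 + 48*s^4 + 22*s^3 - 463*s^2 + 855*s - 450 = (s - 5)*(s^5 - 8*s^4 + 8*s^3 + 62*s^2 - 153*s + 90) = (s - 5)^2*(s^4 - 3*s^3 - 7*s^2 + 27*s - 18) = (s - 5)^2*(s + 3)*(s^3 - 6*s^2 + 11*s - 6) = (s - 5)^2*(s - 3)*(s + 3)*(s^2 - 3*s + 2) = (s - 5)^2*(s - 3)*(s - 2)*(s + 3)*(s - 1)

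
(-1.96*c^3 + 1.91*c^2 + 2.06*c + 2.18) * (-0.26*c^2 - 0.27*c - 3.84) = 0.5096*c^5 + 0.0326*c^4 + 6.4751*c^3 - 8.4574*c^2 - 8.499*c - 8.3712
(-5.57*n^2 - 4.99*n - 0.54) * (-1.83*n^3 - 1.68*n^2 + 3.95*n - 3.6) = 10.1931*n^5 + 18.4893*n^4 - 12.6301*n^3 + 1.2487*n^2 + 15.831*n + 1.944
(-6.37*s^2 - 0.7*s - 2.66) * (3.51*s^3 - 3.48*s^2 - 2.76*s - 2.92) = -22.3587*s^5 + 19.7106*s^4 + 10.6806*s^3 + 29.7892*s^2 + 9.3856*s + 7.7672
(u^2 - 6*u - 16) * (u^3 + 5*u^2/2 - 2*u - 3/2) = u^5 - 7*u^4/2 - 33*u^3 - 59*u^2/2 + 41*u + 24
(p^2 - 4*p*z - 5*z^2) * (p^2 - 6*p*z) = p^4 - 10*p^3*z + 19*p^2*z^2 + 30*p*z^3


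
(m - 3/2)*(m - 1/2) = m^2 - 2*m + 3/4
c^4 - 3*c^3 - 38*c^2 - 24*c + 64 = (c - 8)*(c - 1)*(c + 2)*(c + 4)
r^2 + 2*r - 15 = (r - 3)*(r + 5)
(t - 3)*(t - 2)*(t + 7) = t^3 + 2*t^2 - 29*t + 42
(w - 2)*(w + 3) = w^2 + w - 6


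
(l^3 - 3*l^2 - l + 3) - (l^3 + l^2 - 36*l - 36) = -4*l^2 + 35*l + 39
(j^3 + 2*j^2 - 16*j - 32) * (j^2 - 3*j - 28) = j^5 - j^4 - 50*j^3 - 40*j^2 + 544*j + 896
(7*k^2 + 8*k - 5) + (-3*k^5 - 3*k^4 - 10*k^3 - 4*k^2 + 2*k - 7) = -3*k^5 - 3*k^4 - 10*k^3 + 3*k^2 + 10*k - 12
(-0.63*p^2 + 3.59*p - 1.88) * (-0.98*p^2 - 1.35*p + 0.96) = 0.6174*p^4 - 2.6677*p^3 - 3.6089*p^2 + 5.9844*p - 1.8048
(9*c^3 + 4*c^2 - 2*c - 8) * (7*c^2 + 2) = 63*c^5 + 28*c^4 + 4*c^3 - 48*c^2 - 4*c - 16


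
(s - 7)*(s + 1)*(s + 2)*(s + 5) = s^4 + s^3 - 39*s^2 - 109*s - 70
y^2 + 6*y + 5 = (y + 1)*(y + 5)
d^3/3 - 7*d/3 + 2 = (d/3 + 1)*(d - 2)*(d - 1)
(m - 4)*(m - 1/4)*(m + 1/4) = m^3 - 4*m^2 - m/16 + 1/4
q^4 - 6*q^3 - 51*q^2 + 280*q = q*(q - 8)*(q - 5)*(q + 7)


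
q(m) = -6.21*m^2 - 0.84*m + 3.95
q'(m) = -12.42*m - 0.84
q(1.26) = -6.97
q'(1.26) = -16.49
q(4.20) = -109.12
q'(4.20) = -53.00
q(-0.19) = 3.89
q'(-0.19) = 1.52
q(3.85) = -91.33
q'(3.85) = -48.66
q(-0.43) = 3.16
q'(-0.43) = 4.50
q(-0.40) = 3.29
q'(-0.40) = 4.13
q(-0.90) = -0.32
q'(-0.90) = 10.34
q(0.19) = 3.57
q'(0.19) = -3.20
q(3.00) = -54.46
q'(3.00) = -38.10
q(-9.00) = -491.50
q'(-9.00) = 110.94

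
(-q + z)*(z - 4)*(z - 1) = -q*z^2 + 5*q*z - 4*q + z^3 - 5*z^2 + 4*z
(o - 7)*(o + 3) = o^2 - 4*o - 21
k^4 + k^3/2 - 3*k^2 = k^2*(k - 3/2)*(k + 2)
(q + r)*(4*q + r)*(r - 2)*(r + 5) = 4*q^2*r^2 + 12*q^2*r - 40*q^2 + 5*q*r^3 + 15*q*r^2 - 50*q*r + r^4 + 3*r^3 - 10*r^2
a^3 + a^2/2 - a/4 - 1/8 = (a - 1/2)*(a + 1/2)^2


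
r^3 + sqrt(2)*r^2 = r^2*(r + sqrt(2))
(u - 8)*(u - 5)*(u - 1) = u^3 - 14*u^2 + 53*u - 40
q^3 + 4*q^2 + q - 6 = (q - 1)*(q + 2)*(q + 3)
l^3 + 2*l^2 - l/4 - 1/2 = (l - 1/2)*(l + 1/2)*(l + 2)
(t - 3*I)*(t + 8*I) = t^2 + 5*I*t + 24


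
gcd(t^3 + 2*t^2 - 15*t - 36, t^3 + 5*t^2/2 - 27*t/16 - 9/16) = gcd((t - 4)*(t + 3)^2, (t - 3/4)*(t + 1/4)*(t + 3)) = t + 3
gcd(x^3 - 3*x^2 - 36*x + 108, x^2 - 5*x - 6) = x - 6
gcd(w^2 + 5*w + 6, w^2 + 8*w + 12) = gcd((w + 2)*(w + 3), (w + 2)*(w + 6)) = w + 2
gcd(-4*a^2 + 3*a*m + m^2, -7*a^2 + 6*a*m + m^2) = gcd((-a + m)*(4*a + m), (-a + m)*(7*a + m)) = a - m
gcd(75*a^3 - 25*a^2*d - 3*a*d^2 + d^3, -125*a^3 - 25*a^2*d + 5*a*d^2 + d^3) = 25*a^2 - d^2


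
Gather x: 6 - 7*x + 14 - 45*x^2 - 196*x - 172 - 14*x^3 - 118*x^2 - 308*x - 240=-14*x^3 - 163*x^2 - 511*x - 392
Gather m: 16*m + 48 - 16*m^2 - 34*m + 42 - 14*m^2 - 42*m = -30*m^2 - 60*m + 90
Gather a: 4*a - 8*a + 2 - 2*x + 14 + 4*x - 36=-4*a + 2*x - 20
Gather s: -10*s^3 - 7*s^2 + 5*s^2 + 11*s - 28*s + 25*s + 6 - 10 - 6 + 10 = -10*s^3 - 2*s^2 + 8*s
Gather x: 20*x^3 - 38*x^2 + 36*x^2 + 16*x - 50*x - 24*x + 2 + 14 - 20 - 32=20*x^3 - 2*x^2 - 58*x - 36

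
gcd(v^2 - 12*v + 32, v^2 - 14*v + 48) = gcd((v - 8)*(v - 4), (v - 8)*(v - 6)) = v - 8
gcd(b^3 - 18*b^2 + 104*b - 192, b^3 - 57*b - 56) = b - 8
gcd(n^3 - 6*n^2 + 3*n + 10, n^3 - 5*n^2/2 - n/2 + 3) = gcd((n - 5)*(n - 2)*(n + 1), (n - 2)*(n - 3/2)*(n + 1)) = n^2 - n - 2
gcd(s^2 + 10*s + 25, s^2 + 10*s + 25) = s^2 + 10*s + 25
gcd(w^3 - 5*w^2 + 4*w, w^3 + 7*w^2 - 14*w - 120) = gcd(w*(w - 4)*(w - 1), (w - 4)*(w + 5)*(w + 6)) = w - 4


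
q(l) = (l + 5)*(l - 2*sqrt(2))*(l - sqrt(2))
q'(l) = (l + 5)*(l - 2*sqrt(2)) + (l + 5)*(l - sqrt(2)) + (l - 2*sqrt(2))*(l - sqrt(2)) = 3*l^2 - 6*sqrt(2)*l + 10*l - 15*sqrt(2) + 4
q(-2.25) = 51.17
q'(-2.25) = -5.43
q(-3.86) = 40.21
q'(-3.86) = 21.64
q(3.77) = 19.45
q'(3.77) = 31.14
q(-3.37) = 48.34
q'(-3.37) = 11.75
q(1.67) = -1.98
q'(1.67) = -6.32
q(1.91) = -3.15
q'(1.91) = -3.38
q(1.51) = -0.82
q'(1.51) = -8.09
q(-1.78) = 47.40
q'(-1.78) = -10.40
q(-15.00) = -2926.40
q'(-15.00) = 635.07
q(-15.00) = -2926.40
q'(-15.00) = 635.07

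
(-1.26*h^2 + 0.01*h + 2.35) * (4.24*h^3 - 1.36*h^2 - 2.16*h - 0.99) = -5.3424*h^5 + 1.756*h^4 + 12.672*h^3 - 1.9702*h^2 - 5.0859*h - 2.3265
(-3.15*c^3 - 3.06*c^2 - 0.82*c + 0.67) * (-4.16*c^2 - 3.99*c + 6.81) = 13.104*c^5 + 25.2981*c^4 - 5.8309*c^3 - 20.354*c^2 - 8.2575*c + 4.5627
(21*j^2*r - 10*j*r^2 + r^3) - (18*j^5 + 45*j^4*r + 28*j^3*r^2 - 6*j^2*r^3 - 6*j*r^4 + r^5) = -18*j^5 - 45*j^4*r - 28*j^3*r^2 + 6*j^2*r^3 + 21*j^2*r + 6*j*r^4 - 10*j*r^2 - r^5 + r^3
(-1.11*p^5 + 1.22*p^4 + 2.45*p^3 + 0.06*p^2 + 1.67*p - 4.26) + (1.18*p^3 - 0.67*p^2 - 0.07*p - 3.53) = -1.11*p^5 + 1.22*p^4 + 3.63*p^3 - 0.61*p^2 + 1.6*p - 7.79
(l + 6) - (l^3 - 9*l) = -l^3 + 10*l + 6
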